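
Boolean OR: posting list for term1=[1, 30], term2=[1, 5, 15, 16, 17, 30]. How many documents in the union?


Boolean OR: find union of posting lists
term1 docs: [1, 30]
term2 docs: [1, 5, 15, 16, 17, 30]
Union: [1, 5, 15, 16, 17, 30]
|union| = 6

6


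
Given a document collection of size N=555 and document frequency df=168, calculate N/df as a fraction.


IDF ratio = N / df
= 555 / 168
= 185/56

185/56


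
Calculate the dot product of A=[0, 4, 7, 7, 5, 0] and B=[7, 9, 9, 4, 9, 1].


Dot product = sum of element-wise products
A[0]*B[0] = 0*7 = 0
A[1]*B[1] = 4*9 = 36
A[2]*B[2] = 7*9 = 63
A[3]*B[3] = 7*4 = 28
A[4]*B[4] = 5*9 = 45
A[5]*B[5] = 0*1 = 0
Sum = 0 + 36 + 63 + 28 + 45 + 0 = 172

172


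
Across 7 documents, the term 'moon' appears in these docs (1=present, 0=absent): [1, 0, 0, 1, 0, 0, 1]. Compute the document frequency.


Checking each document for 'moon':
Doc 1: present
Doc 2: absent
Doc 3: absent
Doc 4: present
Doc 5: absent
Doc 6: absent
Doc 7: present
df = sum of presences = 1 + 0 + 0 + 1 + 0 + 0 + 1 = 3

3


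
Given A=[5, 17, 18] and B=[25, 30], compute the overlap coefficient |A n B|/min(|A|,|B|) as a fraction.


A intersect B = []
|A intersect B| = 0
min(|A|, |B|) = min(3, 2) = 2
Overlap = 0 / 2 = 0

0


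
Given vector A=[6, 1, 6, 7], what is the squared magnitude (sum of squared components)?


|A|^2 = sum of squared components
A[0]^2 = 6^2 = 36
A[1]^2 = 1^2 = 1
A[2]^2 = 6^2 = 36
A[3]^2 = 7^2 = 49
Sum = 36 + 1 + 36 + 49 = 122

122


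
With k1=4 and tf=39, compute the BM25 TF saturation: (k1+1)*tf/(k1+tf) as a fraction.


BM25 TF component = (k1+1)*tf / (k1+tf)
k1 = 4, tf = 39
Numerator = (4+1)*39 = 195
Denominator = 4 + 39 = 43
= 195/43 = 195/43

195/43


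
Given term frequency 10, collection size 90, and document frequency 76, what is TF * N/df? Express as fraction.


TF * (N/df)
= 10 * (90/76)
= 10 * 45/38
= 225/19

225/19


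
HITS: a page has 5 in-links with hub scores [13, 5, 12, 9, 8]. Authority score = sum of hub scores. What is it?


Authority = sum of hub scores of in-linkers
In-link 1: hub score = 13
In-link 2: hub score = 5
In-link 3: hub score = 12
In-link 4: hub score = 9
In-link 5: hub score = 8
Authority = 13 + 5 + 12 + 9 + 8 = 47

47


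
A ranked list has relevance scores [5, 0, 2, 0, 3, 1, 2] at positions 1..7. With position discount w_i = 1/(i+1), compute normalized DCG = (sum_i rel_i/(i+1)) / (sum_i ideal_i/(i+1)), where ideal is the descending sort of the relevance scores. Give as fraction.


Position discount weights w_i = 1/(i+1) for i=1..7:
Weights = [1/2, 1/3, 1/4, 1/5, 1/6, 1/7, 1/8]
Actual relevance: [5, 0, 2, 0, 3, 1, 2]
DCG = 5/2 + 0/3 + 2/4 + 0/5 + 3/6 + 1/7 + 2/8 = 109/28
Ideal relevance (sorted desc): [5, 3, 2, 2, 1, 0, 0]
Ideal DCG = 5/2 + 3/3 + 2/4 + 2/5 + 1/6 + 0/7 + 0/8 = 137/30
nDCG = DCG / ideal_DCG = 109/28 / 137/30 = 1635/1918

1635/1918


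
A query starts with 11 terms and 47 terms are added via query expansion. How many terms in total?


Original terms: 11
Expansion terms: 47
Total = 11 + 47 = 58

58


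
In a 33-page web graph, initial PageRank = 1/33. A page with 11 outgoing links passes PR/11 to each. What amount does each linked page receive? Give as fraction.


Initial PR = 1/33 = 1/33
Outlinks = 11
Contribution per link = PR / outlinks
= 1/33 / 11
= 1/363

1/363


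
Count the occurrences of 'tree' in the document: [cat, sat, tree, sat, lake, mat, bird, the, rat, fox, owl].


Document has 11 words
Scanning for 'tree':
Found at positions: [2]
Count = 1

1


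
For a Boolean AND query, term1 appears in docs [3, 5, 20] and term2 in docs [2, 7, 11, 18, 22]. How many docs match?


Boolean AND: find intersection of posting lists
term1 docs: [3, 5, 20]
term2 docs: [2, 7, 11, 18, 22]
Intersection: []
|intersection| = 0

0


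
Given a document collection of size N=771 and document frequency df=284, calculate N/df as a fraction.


IDF ratio = N / df
= 771 / 284
= 771/284

771/284


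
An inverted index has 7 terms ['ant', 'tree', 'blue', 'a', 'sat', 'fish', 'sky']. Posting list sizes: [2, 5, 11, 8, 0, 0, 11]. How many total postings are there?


Summing posting list sizes:
'ant': 2 postings
'tree': 5 postings
'blue': 11 postings
'a': 8 postings
'sat': 0 postings
'fish': 0 postings
'sky': 11 postings
Total = 2 + 5 + 11 + 8 + 0 + 0 + 11 = 37

37


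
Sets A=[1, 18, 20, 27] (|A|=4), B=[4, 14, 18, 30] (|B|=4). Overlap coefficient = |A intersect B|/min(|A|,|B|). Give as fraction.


A intersect B = [18]
|A intersect B| = 1
min(|A|, |B|) = min(4, 4) = 4
Overlap = 1 / 4 = 1/4

1/4


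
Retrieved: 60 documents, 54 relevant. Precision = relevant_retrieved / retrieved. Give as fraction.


Precision = relevant_retrieved / total_retrieved
= 54 / 60
= 54 / (54 + 6)
= 9/10

9/10


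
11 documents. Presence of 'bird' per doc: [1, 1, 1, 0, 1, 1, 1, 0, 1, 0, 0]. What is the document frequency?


Checking each document for 'bird':
Doc 1: present
Doc 2: present
Doc 3: present
Doc 4: absent
Doc 5: present
Doc 6: present
Doc 7: present
Doc 8: absent
Doc 9: present
Doc 10: absent
Doc 11: absent
df = sum of presences = 1 + 1 + 1 + 0 + 1 + 1 + 1 + 0 + 1 + 0 + 0 = 7

7


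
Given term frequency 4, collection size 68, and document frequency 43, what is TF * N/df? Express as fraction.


TF * (N/df)
= 4 * (68/43)
= 4 * 68/43
= 272/43

272/43


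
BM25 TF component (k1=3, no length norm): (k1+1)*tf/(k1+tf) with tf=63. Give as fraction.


BM25 TF component = (k1+1)*tf / (k1+tf)
k1 = 3, tf = 63
Numerator = (3+1)*63 = 252
Denominator = 3 + 63 = 66
= 252/66 = 42/11

42/11


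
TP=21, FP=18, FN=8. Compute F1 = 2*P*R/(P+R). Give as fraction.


F1 = 2 * P * R / (P + R)
P = TP/(TP+FP) = 21/39 = 7/13
R = TP/(TP+FN) = 21/29 = 21/29
2 * P * R = 2 * 7/13 * 21/29 = 294/377
P + R = 7/13 + 21/29 = 476/377
F1 = 294/377 / 476/377 = 21/34

21/34


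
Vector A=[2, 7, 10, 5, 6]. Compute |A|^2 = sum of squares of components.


|A|^2 = sum of squared components
A[0]^2 = 2^2 = 4
A[1]^2 = 7^2 = 49
A[2]^2 = 10^2 = 100
A[3]^2 = 5^2 = 25
A[4]^2 = 6^2 = 36
Sum = 4 + 49 + 100 + 25 + 36 = 214

214


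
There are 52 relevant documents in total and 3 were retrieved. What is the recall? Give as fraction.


Recall = retrieved_relevant / total_relevant
= 3 / 52
= 3 / (3 + 49)
= 3/52

3/52


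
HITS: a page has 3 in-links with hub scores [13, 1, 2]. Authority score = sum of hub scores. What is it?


Authority = sum of hub scores of in-linkers
In-link 1: hub score = 13
In-link 2: hub score = 1
In-link 3: hub score = 2
Authority = 13 + 1 + 2 = 16

16


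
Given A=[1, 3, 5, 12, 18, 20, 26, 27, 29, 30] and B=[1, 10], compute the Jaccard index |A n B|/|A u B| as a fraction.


A intersect B = [1]
|A intersect B| = 1
A union B = [1, 3, 5, 10, 12, 18, 20, 26, 27, 29, 30]
|A union B| = 11
Jaccard = 1/11 = 1/11

1/11


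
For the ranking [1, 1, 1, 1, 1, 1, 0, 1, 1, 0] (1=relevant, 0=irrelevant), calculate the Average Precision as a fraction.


Computing P@k for each relevant position:
Position 1: relevant, P@1 = 1/1 = 1
Position 2: relevant, P@2 = 2/2 = 1
Position 3: relevant, P@3 = 3/3 = 1
Position 4: relevant, P@4 = 4/4 = 1
Position 5: relevant, P@5 = 5/5 = 1
Position 6: relevant, P@6 = 6/6 = 1
Position 7: not relevant
Position 8: relevant, P@8 = 7/8 = 7/8
Position 9: relevant, P@9 = 8/9 = 8/9
Position 10: not relevant
Sum of P@k = 1 + 1 + 1 + 1 + 1 + 1 + 7/8 + 8/9 = 559/72
AP = 559/72 / 8 = 559/576

559/576


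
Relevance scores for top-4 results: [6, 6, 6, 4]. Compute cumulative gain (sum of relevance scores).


Cumulative Gain = sum of relevance scores
Position 1: rel=6, running sum=6
Position 2: rel=6, running sum=12
Position 3: rel=6, running sum=18
Position 4: rel=4, running sum=22
CG = 22

22


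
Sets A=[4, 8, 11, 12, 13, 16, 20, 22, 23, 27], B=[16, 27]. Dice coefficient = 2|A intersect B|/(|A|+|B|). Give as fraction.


A intersect B = [16, 27]
|A intersect B| = 2
|A| = 10, |B| = 2
Dice = 2*2 / (10+2)
= 4 / 12 = 1/3

1/3


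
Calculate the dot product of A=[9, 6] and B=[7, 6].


Dot product = sum of element-wise products
A[0]*B[0] = 9*7 = 63
A[1]*B[1] = 6*6 = 36
Sum = 63 + 36 = 99

99


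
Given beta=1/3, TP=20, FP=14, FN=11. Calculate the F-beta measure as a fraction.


P = TP/(TP+FP) = 20/34 = 10/17
R = TP/(TP+FN) = 20/31 = 20/31
beta^2 = 1/3^2 = 1/9
(1 + beta^2) = 10/9
Numerator = (1+beta^2)*P*R = 2000/4743
Denominator = beta^2*P + R = 10/153 + 20/31 = 3370/4743
F_beta = 200/337

200/337


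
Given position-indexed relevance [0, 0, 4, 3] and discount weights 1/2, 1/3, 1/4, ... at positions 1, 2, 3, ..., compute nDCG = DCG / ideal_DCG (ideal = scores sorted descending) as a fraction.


Position discount weights w_i = 1/(i+1) for i=1..4:
Weights = [1/2, 1/3, 1/4, 1/5]
Actual relevance: [0, 0, 4, 3]
DCG = 0/2 + 0/3 + 4/4 + 3/5 = 8/5
Ideal relevance (sorted desc): [4, 3, 0, 0]
Ideal DCG = 4/2 + 3/3 + 0/4 + 0/5 = 3
nDCG = DCG / ideal_DCG = 8/5 / 3 = 8/15

8/15


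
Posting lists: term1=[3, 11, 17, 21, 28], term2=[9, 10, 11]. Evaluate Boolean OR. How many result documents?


Boolean OR: find union of posting lists
term1 docs: [3, 11, 17, 21, 28]
term2 docs: [9, 10, 11]
Union: [3, 9, 10, 11, 17, 21, 28]
|union| = 7

7


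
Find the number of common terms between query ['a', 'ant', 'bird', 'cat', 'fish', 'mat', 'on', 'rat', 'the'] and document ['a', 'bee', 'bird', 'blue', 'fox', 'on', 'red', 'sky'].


Query terms: ['a', 'ant', 'bird', 'cat', 'fish', 'mat', 'on', 'rat', 'the']
Document terms: ['a', 'bee', 'bird', 'blue', 'fox', 'on', 'red', 'sky']
Common terms: ['a', 'bird', 'on']
Overlap count = 3

3


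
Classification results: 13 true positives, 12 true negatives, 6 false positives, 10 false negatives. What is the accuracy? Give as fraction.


Accuracy = (TP + TN) / (TP + TN + FP + FN)
TP + TN = 13 + 12 = 25
Total = 13 + 12 + 6 + 10 = 41
Accuracy = 25 / 41 = 25/41

25/41


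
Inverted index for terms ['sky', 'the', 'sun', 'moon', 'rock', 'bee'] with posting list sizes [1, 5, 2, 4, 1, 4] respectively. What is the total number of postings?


Summing posting list sizes:
'sky': 1 postings
'the': 5 postings
'sun': 2 postings
'moon': 4 postings
'rock': 1 postings
'bee': 4 postings
Total = 1 + 5 + 2 + 4 + 1 + 4 = 17

17


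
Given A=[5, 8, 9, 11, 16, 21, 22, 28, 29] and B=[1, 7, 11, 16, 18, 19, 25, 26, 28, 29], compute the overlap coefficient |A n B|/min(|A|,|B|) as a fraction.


A intersect B = [11, 16, 28, 29]
|A intersect B| = 4
min(|A|, |B|) = min(9, 10) = 9
Overlap = 4 / 9 = 4/9

4/9


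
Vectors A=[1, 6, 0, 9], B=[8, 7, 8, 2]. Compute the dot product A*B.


Dot product = sum of element-wise products
A[0]*B[0] = 1*8 = 8
A[1]*B[1] = 6*7 = 42
A[2]*B[2] = 0*8 = 0
A[3]*B[3] = 9*2 = 18
Sum = 8 + 42 + 0 + 18 = 68

68


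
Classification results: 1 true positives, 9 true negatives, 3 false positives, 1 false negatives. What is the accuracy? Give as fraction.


Accuracy = (TP + TN) / (TP + TN + FP + FN)
TP + TN = 1 + 9 = 10
Total = 1 + 9 + 3 + 1 = 14
Accuracy = 10 / 14 = 5/7

5/7


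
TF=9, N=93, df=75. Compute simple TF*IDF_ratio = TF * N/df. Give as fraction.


TF * (N/df)
= 9 * (93/75)
= 9 * 31/25
= 279/25

279/25


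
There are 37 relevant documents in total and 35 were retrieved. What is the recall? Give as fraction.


Recall = retrieved_relevant / total_relevant
= 35 / 37
= 35 / (35 + 2)
= 35/37

35/37


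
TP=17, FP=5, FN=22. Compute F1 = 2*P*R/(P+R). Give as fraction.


F1 = 2 * P * R / (P + R)
P = TP/(TP+FP) = 17/22 = 17/22
R = TP/(TP+FN) = 17/39 = 17/39
2 * P * R = 2 * 17/22 * 17/39 = 289/429
P + R = 17/22 + 17/39 = 1037/858
F1 = 289/429 / 1037/858 = 34/61

34/61


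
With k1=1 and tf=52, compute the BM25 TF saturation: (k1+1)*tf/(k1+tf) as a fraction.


BM25 TF component = (k1+1)*tf / (k1+tf)
k1 = 1, tf = 52
Numerator = (1+1)*52 = 104
Denominator = 1 + 52 = 53
= 104/53 = 104/53

104/53


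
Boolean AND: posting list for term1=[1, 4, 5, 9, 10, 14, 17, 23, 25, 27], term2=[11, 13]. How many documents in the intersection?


Boolean AND: find intersection of posting lists
term1 docs: [1, 4, 5, 9, 10, 14, 17, 23, 25, 27]
term2 docs: [11, 13]
Intersection: []
|intersection| = 0

0


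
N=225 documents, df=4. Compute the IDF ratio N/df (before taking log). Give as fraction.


IDF ratio = N / df
= 225 / 4
= 225/4

225/4


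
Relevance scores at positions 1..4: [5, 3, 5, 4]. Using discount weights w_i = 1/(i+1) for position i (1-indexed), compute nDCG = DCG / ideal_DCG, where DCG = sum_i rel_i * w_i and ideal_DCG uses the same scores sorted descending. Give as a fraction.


Position discount weights w_i = 1/(i+1) for i=1..4:
Weights = [1/2, 1/3, 1/4, 1/5]
Actual relevance: [5, 3, 5, 4]
DCG = 5/2 + 3/3 + 5/4 + 4/5 = 111/20
Ideal relevance (sorted desc): [5, 5, 4, 3]
Ideal DCG = 5/2 + 5/3 + 4/4 + 3/5 = 173/30
nDCG = DCG / ideal_DCG = 111/20 / 173/30 = 333/346

333/346


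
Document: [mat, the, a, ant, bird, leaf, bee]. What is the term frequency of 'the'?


Document has 7 words
Scanning for 'the':
Found at positions: [1]
Count = 1

1


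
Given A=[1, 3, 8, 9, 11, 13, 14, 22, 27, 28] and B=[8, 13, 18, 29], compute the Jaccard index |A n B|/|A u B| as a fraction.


A intersect B = [8, 13]
|A intersect B| = 2
A union B = [1, 3, 8, 9, 11, 13, 14, 18, 22, 27, 28, 29]
|A union B| = 12
Jaccard = 2/12 = 1/6

1/6


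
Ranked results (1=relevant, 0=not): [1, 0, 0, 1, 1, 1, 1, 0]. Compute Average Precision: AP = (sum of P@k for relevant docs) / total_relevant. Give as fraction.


Computing P@k for each relevant position:
Position 1: relevant, P@1 = 1/1 = 1
Position 2: not relevant
Position 3: not relevant
Position 4: relevant, P@4 = 2/4 = 1/2
Position 5: relevant, P@5 = 3/5 = 3/5
Position 6: relevant, P@6 = 4/6 = 2/3
Position 7: relevant, P@7 = 5/7 = 5/7
Position 8: not relevant
Sum of P@k = 1 + 1/2 + 3/5 + 2/3 + 5/7 = 731/210
AP = 731/210 / 5 = 731/1050

731/1050


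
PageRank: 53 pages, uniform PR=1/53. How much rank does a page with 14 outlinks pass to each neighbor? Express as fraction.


Initial PR = 1/53 = 1/53
Outlinks = 14
Contribution per link = PR / outlinks
= 1/53 / 14
= 1/742

1/742


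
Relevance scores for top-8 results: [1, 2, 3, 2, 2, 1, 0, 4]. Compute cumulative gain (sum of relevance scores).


Cumulative Gain = sum of relevance scores
Position 1: rel=1, running sum=1
Position 2: rel=2, running sum=3
Position 3: rel=3, running sum=6
Position 4: rel=2, running sum=8
Position 5: rel=2, running sum=10
Position 6: rel=1, running sum=11
Position 7: rel=0, running sum=11
Position 8: rel=4, running sum=15
CG = 15

15


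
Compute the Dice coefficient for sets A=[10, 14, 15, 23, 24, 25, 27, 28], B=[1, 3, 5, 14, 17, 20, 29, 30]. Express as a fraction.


A intersect B = [14]
|A intersect B| = 1
|A| = 8, |B| = 8
Dice = 2*1 / (8+8)
= 2 / 16 = 1/8

1/8


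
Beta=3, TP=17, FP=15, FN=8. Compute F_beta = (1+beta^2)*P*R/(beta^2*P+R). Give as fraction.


P = TP/(TP+FP) = 17/32 = 17/32
R = TP/(TP+FN) = 17/25 = 17/25
beta^2 = 3^2 = 9
(1 + beta^2) = 10
Numerator = (1+beta^2)*P*R = 289/80
Denominator = beta^2*P + R = 153/32 + 17/25 = 4369/800
F_beta = 170/257

170/257


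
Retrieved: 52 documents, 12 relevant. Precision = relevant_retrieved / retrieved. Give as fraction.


Precision = relevant_retrieved / total_retrieved
= 12 / 52
= 12 / (12 + 40)
= 3/13

3/13


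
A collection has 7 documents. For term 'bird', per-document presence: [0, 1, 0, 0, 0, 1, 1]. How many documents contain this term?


Checking each document for 'bird':
Doc 1: absent
Doc 2: present
Doc 3: absent
Doc 4: absent
Doc 5: absent
Doc 6: present
Doc 7: present
df = sum of presences = 0 + 1 + 0 + 0 + 0 + 1 + 1 = 3

3


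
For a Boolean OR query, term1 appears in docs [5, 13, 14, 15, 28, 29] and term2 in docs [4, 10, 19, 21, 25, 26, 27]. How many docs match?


Boolean OR: find union of posting lists
term1 docs: [5, 13, 14, 15, 28, 29]
term2 docs: [4, 10, 19, 21, 25, 26, 27]
Union: [4, 5, 10, 13, 14, 15, 19, 21, 25, 26, 27, 28, 29]
|union| = 13

13


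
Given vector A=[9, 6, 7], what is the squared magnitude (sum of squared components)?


|A|^2 = sum of squared components
A[0]^2 = 9^2 = 81
A[1]^2 = 6^2 = 36
A[2]^2 = 7^2 = 49
Sum = 81 + 36 + 49 = 166

166


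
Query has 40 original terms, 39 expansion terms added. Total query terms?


Original terms: 40
Expansion terms: 39
Total = 40 + 39 = 79

79


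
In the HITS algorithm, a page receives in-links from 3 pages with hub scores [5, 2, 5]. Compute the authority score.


Authority = sum of hub scores of in-linkers
In-link 1: hub score = 5
In-link 2: hub score = 2
In-link 3: hub score = 5
Authority = 5 + 2 + 5 = 12

12


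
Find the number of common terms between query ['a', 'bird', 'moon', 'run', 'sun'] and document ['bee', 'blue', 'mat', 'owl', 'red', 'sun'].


Query terms: ['a', 'bird', 'moon', 'run', 'sun']
Document terms: ['bee', 'blue', 'mat', 'owl', 'red', 'sun']
Common terms: ['sun']
Overlap count = 1

1


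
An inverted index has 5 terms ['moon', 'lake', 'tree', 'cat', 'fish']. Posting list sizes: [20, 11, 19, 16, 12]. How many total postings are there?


Summing posting list sizes:
'moon': 20 postings
'lake': 11 postings
'tree': 19 postings
'cat': 16 postings
'fish': 12 postings
Total = 20 + 11 + 19 + 16 + 12 = 78

78


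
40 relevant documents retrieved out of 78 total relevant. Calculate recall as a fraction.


Recall = retrieved_relevant / total_relevant
= 40 / 78
= 40 / (40 + 38)
= 20/39

20/39


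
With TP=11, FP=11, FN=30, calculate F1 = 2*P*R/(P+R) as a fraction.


F1 = 2 * P * R / (P + R)
P = TP/(TP+FP) = 11/22 = 1/2
R = TP/(TP+FN) = 11/41 = 11/41
2 * P * R = 2 * 1/2 * 11/41 = 11/41
P + R = 1/2 + 11/41 = 63/82
F1 = 11/41 / 63/82 = 22/63

22/63


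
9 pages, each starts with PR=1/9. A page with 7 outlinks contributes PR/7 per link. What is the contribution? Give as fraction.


Initial PR = 1/9 = 1/9
Outlinks = 7
Contribution per link = PR / outlinks
= 1/9 / 7
= 1/63

1/63


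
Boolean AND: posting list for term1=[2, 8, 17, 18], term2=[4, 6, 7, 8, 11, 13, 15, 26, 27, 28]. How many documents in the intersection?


Boolean AND: find intersection of posting lists
term1 docs: [2, 8, 17, 18]
term2 docs: [4, 6, 7, 8, 11, 13, 15, 26, 27, 28]
Intersection: [8]
|intersection| = 1

1


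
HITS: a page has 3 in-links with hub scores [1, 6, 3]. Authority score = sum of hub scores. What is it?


Authority = sum of hub scores of in-linkers
In-link 1: hub score = 1
In-link 2: hub score = 6
In-link 3: hub score = 3
Authority = 1 + 6 + 3 = 10

10


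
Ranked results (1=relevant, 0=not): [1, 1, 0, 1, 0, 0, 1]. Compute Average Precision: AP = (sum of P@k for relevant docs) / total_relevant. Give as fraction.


Computing P@k for each relevant position:
Position 1: relevant, P@1 = 1/1 = 1
Position 2: relevant, P@2 = 2/2 = 1
Position 3: not relevant
Position 4: relevant, P@4 = 3/4 = 3/4
Position 5: not relevant
Position 6: not relevant
Position 7: relevant, P@7 = 4/7 = 4/7
Sum of P@k = 1 + 1 + 3/4 + 4/7 = 93/28
AP = 93/28 / 4 = 93/112

93/112


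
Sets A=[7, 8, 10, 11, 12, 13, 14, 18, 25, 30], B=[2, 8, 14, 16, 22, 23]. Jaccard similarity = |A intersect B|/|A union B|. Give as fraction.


A intersect B = [8, 14]
|A intersect B| = 2
A union B = [2, 7, 8, 10, 11, 12, 13, 14, 16, 18, 22, 23, 25, 30]
|A union B| = 14
Jaccard = 2/14 = 1/7

1/7


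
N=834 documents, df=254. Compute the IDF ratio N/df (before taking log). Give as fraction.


IDF ratio = N / df
= 834 / 254
= 417/127

417/127


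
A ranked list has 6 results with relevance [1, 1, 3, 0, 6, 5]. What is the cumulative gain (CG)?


Cumulative Gain = sum of relevance scores
Position 1: rel=1, running sum=1
Position 2: rel=1, running sum=2
Position 3: rel=3, running sum=5
Position 4: rel=0, running sum=5
Position 5: rel=6, running sum=11
Position 6: rel=5, running sum=16
CG = 16

16


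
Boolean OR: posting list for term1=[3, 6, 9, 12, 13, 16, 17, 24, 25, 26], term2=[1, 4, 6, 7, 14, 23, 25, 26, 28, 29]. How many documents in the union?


Boolean OR: find union of posting lists
term1 docs: [3, 6, 9, 12, 13, 16, 17, 24, 25, 26]
term2 docs: [1, 4, 6, 7, 14, 23, 25, 26, 28, 29]
Union: [1, 3, 4, 6, 7, 9, 12, 13, 14, 16, 17, 23, 24, 25, 26, 28, 29]
|union| = 17

17


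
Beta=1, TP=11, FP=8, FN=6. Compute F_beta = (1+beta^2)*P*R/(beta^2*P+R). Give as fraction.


P = TP/(TP+FP) = 11/19 = 11/19
R = TP/(TP+FN) = 11/17 = 11/17
beta^2 = 1^2 = 1
(1 + beta^2) = 2
Numerator = (1+beta^2)*P*R = 242/323
Denominator = beta^2*P + R = 11/19 + 11/17 = 396/323
F_beta = 11/18

11/18


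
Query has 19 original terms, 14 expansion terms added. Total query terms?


Original terms: 19
Expansion terms: 14
Total = 19 + 14 = 33

33


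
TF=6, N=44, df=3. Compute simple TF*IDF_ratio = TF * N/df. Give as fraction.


TF * (N/df)
= 6 * (44/3)
= 6 * 44/3
= 88

88


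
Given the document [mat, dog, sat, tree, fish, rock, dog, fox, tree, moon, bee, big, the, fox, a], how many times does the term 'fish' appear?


Document has 15 words
Scanning for 'fish':
Found at positions: [4]
Count = 1

1


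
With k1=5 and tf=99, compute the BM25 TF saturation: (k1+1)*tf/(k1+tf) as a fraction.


BM25 TF component = (k1+1)*tf / (k1+tf)
k1 = 5, tf = 99
Numerator = (5+1)*99 = 594
Denominator = 5 + 99 = 104
= 594/104 = 297/52

297/52


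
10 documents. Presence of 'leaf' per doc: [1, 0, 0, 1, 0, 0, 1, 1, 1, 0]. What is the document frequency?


Checking each document for 'leaf':
Doc 1: present
Doc 2: absent
Doc 3: absent
Doc 4: present
Doc 5: absent
Doc 6: absent
Doc 7: present
Doc 8: present
Doc 9: present
Doc 10: absent
df = sum of presences = 1 + 0 + 0 + 1 + 0 + 0 + 1 + 1 + 1 + 0 = 5

5


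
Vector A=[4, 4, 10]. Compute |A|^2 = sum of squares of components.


|A|^2 = sum of squared components
A[0]^2 = 4^2 = 16
A[1]^2 = 4^2 = 16
A[2]^2 = 10^2 = 100
Sum = 16 + 16 + 100 = 132

132


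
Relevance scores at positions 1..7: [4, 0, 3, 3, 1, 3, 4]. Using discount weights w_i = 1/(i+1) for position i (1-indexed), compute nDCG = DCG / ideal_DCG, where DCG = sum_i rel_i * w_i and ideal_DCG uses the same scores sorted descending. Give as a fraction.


Position discount weights w_i = 1/(i+1) for i=1..7:
Weights = [1/2, 1/3, 1/4, 1/5, 1/6, 1/7, 1/8]
Actual relevance: [4, 0, 3, 3, 1, 3, 4]
DCG = 4/2 + 0/3 + 3/4 + 3/5 + 1/6 + 3/7 + 4/8 = 1867/420
Ideal relevance (sorted desc): [4, 4, 3, 3, 3, 1, 0]
Ideal DCG = 4/2 + 4/3 + 3/4 + 3/5 + 3/6 + 1/7 + 0/8 = 2237/420
nDCG = DCG / ideal_DCG = 1867/420 / 2237/420 = 1867/2237

1867/2237


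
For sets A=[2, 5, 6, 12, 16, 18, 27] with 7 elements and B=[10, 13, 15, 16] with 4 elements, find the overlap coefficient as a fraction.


A intersect B = [16]
|A intersect B| = 1
min(|A|, |B|) = min(7, 4) = 4
Overlap = 1 / 4 = 1/4

1/4


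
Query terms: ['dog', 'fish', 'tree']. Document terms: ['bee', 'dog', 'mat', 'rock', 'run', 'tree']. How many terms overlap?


Query terms: ['dog', 'fish', 'tree']
Document terms: ['bee', 'dog', 'mat', 'rock', 'run', 'tree']
Common terms: ['dog', 'tree']
Overlap count = 2

2


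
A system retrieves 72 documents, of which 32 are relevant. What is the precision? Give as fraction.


Precision = relevant_retrieved / total_retrieved
= 32 / 72
= 32 / (32 + 40)
= 4/9

4/9


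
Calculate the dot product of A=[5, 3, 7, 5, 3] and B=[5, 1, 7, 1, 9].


Dot product = sum of element-wise products
A[0]*B[0] = 5*5 = 25
A[1]*B[1] = 3*1 = 3
A[2]*B[2] = 7*7 = 49
A[3]*B[3] = 5*1 = 5
A[4]*B[4] = 3*9 = 27
Sum = 25 + 3 + 49 + 5 + 27 = 109

109


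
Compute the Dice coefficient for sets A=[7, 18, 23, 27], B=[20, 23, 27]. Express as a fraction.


A intersect B = [23, 27]
|A intersect B| = 2
|A| = 4, |B| = 3
Dice = 2*2 / (4+3)
= 4 / 7 = 4/7

4/7


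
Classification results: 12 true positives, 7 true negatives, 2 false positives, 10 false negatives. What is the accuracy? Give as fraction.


Accuracy = (TP + TN) / (TP + TN + FP + FN)
TP + TN = 12 + 7 = 19
Total = 12 + 7 + 2 + 10 = 31
Accuracy = 19 / 31 = 19/31

19/31


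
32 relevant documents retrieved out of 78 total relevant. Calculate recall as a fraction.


Recall = retrieved_relevant / total_relevant
= 32 / 78
= 32 / (32 + 46)
= 16/39

16/39


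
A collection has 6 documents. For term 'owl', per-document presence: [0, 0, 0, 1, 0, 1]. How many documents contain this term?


Checking each document for 'owl':
Doc 1: absent
Doc 2: absent
Doc 3: absent
Doc 4: present
Doc 5: absent
Doc 6: present
df = sum of presences = 0 + 0 + 0 + 1 + 0 + 1 = 2

2


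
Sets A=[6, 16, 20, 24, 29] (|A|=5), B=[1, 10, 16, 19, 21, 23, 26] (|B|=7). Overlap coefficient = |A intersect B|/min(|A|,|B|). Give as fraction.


A intersect B = [16]
|A intersect B| = 1
min(|A|, |B|) = min(5, 7) = 5
Overlap = 1 / 5 = 1/5

1/5


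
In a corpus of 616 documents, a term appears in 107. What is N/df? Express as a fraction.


IDF ratio = N / df
= 616 / 107
= 616/107

616/107


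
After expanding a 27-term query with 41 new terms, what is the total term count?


Original terms: 27
Expansion terms: 41
Total = 27 + 41 = 68

68


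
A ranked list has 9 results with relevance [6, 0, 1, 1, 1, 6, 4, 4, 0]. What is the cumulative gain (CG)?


Cumulative Gain = sum of relevance scores
Position 1: rel=6, running sum=6
Position 2: rel=0, running sum=6
Position 3: rel=1, running sum=7
Position 4: rel=1, running sum=8
Position 5: rel=1, running sum=9
Position 6: rel=6, running sum=15
Position 7: rel=4, running sum=19
Position 8: rel=4, running sum=23
Position 9: rel=0, running sum=23
CG = 23

23


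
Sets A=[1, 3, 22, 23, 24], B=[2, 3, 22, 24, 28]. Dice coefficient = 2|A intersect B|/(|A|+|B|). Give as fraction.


A intersect B = [3, 22, 24]
|A intersect B| = 3
|A| = 5, |B| = 5
Dice = 2*3 / (5+5)
= 6 / 10 = 3/5

3/5


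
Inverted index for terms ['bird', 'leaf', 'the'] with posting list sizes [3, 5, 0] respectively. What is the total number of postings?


Summing posting list sizes:
'bird': 3 postings
'leaf': 5 postings
'the': 0 postings
Total = 3 + 5 + 0 = 8

8


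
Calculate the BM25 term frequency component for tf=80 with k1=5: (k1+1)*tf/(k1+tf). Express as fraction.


BM25 TF component = (k1+1)*tf / (k1+tf)
k1 = 5, tf = 80
Numerator = (5+1)*80 = 480
Denominator = 5 + 80 = 85
= 480/85 = 96/17

96/17


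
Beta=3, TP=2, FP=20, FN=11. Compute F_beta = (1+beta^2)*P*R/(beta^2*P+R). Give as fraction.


P = TP/(TP+FP) = 2/22 = 1/11
R = TP/(TP+FN) = 2/13 = 2/13
beta^2 = 3^2 = 9
(1 + beta^2) = 10
Numerator = (1+beta^2)*P*R = 20/143
Denominator = beta^2*P + R = 9/11 + 2/13 = 139/143
F_beta = 20/139

20/139


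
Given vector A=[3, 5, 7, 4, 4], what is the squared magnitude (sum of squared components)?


|A|^2 = sum of squared components
A[0]^2 = 3^2 = 9
A[1]^2 = 5^2 = 25
A[2]^2 = 7^2 = 49
A[3]^2 = 4^2 = 16
A[4]^2 = 4^2 = 16
Sum = 9 + 25 + 49 + 16 + 16 = 115

115


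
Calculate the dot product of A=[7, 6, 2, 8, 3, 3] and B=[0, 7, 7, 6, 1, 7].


Dot product = sum of element-wise products
A[0]*B[0] = 7*0 = 0
A[1]*B[1] = 6*7 = 42
A[2]*B[2] = 2*7 = 14
A[3]*B[3] = 8*6 = 48
A[4]*B[4] = 3*1 = 3
A[5]*B[5] = 3*7 = 21
Sum = 0 + 42 + 14 + 48 + 3 + 21 = 128

128


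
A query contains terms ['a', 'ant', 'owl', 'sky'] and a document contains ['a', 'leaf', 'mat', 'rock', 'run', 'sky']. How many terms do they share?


Query terms: ['a', 'ant', 'owl', 'sky']
Document terms: ['a', 'leaf', 'mat', 'rock', 'run', 'sky']
Common terms: ['a', 'sky']
Overlap count = 2

2


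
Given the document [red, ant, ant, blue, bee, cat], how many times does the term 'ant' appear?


Document has 6 words
Scanning for 'ant':
Found at positions: [1, 2]
Count = 2

2


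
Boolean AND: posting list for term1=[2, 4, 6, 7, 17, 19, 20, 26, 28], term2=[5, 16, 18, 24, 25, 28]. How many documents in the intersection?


Boolean AND: find intersection of posting lists
term1 docs: [2, 4, 6, 7, 17, 19, 20, 26, 28]
term2 docs: [5, 16, 18, 24, 25, 28]
Intersection: [28]
|intersection| = 1

1


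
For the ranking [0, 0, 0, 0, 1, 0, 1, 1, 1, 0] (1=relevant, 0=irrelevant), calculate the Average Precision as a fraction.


Computing P@k for each relevant position:
Position 1: not relevant
Position 2: not relevant
Position 3: not relevant
Position 4: not relevant
Position 5: relevant, P@5 = 1/5 = 1/5
Position 6: not relevant
Position 7: relevant, P@7 = 2/7 = 2/7
Position 8: relevant, P@8 = 3/8 = 3/8
Position 9: relevant, P@9 = 4/9 = 4/9
Position 10: not relevant
Sum of P@k = 1/5 + 2/7 + 3/8 + 4/9 = 3289/2520
AP = 3289/2520 / 4 = 3289/10080

3289/10080


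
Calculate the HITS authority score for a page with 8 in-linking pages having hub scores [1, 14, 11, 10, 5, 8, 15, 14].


Authority = sum of hub scores of in-linkers
In-link 1: hub score = 1
In-link 2: hub score = 14
In-link 3: hub score = 11
In-link 4: hub score = 10
In-link 5: hub score = 5
In-link 6: hub score = 8
In-link 7: hub score = 15
In-link 8: hub score = 14
Authority = 1 + 14 + 11 + 10 + 5 + 8 + 15 + 14 = 78

78


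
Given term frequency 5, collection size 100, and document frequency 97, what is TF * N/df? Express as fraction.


TF * (N/df)
= 5 * (100/97)
= 5 * 100/97
= 500/97

500/97


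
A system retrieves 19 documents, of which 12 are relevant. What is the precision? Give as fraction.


Precision = relevant_retrieved / total_retrieved
= 12 / 19
= 12 / (12 + 7)
= 12/19

12/19


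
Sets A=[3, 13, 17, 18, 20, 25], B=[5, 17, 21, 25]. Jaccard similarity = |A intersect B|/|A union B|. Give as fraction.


A intersect B = [17, 25]
|A intersect B| = 2
A union B = [3, 5, 13, 17, 18, 20, 21, 25]
|A union B| = 8
Jaccard = 2/8 = 1/4

1/4


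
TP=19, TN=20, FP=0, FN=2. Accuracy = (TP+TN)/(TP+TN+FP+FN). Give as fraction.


Accuracy = (TP + TN) / (TP + TN + FP + FN)
TP + TN = 19 + 20 = 39
Total = 19 + 20 + 0 + 2 = 41
Accuracy = 39 / 41 = 39/41

39/41


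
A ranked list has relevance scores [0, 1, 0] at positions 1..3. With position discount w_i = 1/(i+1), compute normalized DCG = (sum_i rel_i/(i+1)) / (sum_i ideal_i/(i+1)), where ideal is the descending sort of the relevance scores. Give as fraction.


Position discount weights w_i = 1/(i+1) for i=1..3:
Weights = [1/2, 1/3, 1/4]
Actual relevance: [0, 1, 0]
DCG = 0/2 + 1/3 + 0/4 = 1/3
Ideal relevance (sorted desc): [1, 0, 0]
Ideal DCG = 1/2 + 0/3 + 0/4 = 1/2
nDCG = DCG / ideal_DCG = 1/3 / 1/2 = 2/3

2/3


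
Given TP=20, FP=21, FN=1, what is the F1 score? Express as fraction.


F1 = 2 * P * R / (P + R)
P = TP/(TP+FP) = 20/41 = 20/41
R = TP/(TP+FN) = 20/21 = 20/21
2 * P * R = 2 * 20/41 * 20/21 = 800/861
P + R = 20/41 + 20/21 = 1240/861
F1 = 800/861 / 1240/861 = 20/31

20/31


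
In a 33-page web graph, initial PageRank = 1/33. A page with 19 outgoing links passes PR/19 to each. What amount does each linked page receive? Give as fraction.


Initial PR = 1/33 = 1/33
Outlinks = 19
Contribution per link = PR / outlinks
= 1/33 / 19
= 1/627

1/627


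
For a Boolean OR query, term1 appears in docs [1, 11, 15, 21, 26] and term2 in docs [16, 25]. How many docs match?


Boolean OR: find union of posting lists
term1 docs: [1, 11, 15, 21, 26]
term2 docs: [16, 25]
Union: [1, 11, 15, 16, 21, 25, 26]
|union| = 7

7


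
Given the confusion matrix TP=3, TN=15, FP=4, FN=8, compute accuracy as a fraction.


Accuracy = (TP + TN) / (TP + TN + FP + FN)
TP + TN = 3 + 15 = 18
Total = 3 + 15 + 4 + 8 = 30
Accuracy = 18 / 30 = 3/5

3/5


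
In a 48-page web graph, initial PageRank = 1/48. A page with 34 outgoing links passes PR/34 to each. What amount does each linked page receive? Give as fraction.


Initial PR = 1/48 = 1/48
Outlinks = 34
Contribution per link = PR / outlinks
= 1/48 / 34
= 1/1632

1/1632


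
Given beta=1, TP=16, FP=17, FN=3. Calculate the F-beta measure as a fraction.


P = TP/(TP+FP) = 16/33 = 16/33
R = TP/(TP+FN) = 16/19 = 16/19
beta^2 = 1^2 = 1
(1 + beta^2) = 2
Numerator = (1+beta^2)*P*R = 512/627
Denominator = beta^2*P + R = 16/33 + 16/19 = 832/627
F_beta = 8/13

8/13


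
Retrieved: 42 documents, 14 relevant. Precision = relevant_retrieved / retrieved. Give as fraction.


Precision = relevant_retrieved / total_retrieved
= 14 / 42
= 14 / (14 + 28)
= 1/3

1/3


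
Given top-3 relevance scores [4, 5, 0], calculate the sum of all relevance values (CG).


Cumulative Gain = sum of relevance scores
Position 1: rel=4, running sum=4
Position 2: rel=5, running sum=9
Position 3: rel=0, running sum=9
CG = 9

9


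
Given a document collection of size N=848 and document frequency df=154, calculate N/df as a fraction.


IDF ratio = N / df
= 848 / 154
= 424/77

424/77


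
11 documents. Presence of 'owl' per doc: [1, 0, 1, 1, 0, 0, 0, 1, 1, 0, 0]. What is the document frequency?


Checking each document for 'owl':
Doc 1: present
Doc 2: absent
Doc 3: present
Doc 4: present
Doc 5: absent
Doc 6: absent
Doc 7: absent
Doc 8: present
Doc 9: present
Doc 10: absent
Doc 11: absent
df = sum of presences = 1 + 0 + 1 + 1 + 0 + 0 + 0 + 1 + 1 + 0 + 0 = 5

5


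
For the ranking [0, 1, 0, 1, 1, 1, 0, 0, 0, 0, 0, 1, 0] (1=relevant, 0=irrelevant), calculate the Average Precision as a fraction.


Computing P@k for each relevant position:
Position 1: not relevant
Position 2: relevant, P@2 = 1/2 = 1/2
Position 3: not relevant
Position 4: relevant, P@4 = 2/4 = 1/2
Position 5: relevant, P@5 = 3/5 = 3/5
Position 6: relevant, P@6 = 4/6 = 2/3
Position 7: not relevant
Position 8: not relevant
Position 9: not relevant
Position 10: not relevant
Position 11: not relevant
Position 12: relevant, P@12 = 5/12 = 5/12
Position 13: not relevant
Sum of P@k = 1/2 + 1/2 + 3/5 + 2/3 + 5/12 = 161/60
AP = 161/60 / 5 = 161/300

161/300


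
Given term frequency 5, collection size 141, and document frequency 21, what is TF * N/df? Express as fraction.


TF * (N/df)
= 5 * (141/21)
= 5 * 47/7
= 235/7

235/7


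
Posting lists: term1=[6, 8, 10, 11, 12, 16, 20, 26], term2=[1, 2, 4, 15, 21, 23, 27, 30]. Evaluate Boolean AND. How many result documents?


Boolean AND: find intersection of posting lists
term1 docs: [6, 8, 10, 11, 12, 16, 20, 26]
term2 docs: [1, 2, 4, 15, 21, 23, 27, 30]
Intersection: []
|intersection| = 0

0


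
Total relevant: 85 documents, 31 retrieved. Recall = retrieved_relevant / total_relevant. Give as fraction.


Recall = retrieved_relevant / total_relevant
= 31 / 85
= 31 / (31 + 54)
= 31/85

31/85


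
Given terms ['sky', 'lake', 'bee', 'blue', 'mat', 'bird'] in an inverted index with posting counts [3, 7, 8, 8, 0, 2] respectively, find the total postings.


Summing posting list sizes:
'sky': 3 postings
'lake': 7 postings
'bee': 8 postings
'blue': 8 postings
'mat': 0 postings
'bird': 2 postings
Total = 3 + 7 + 8 + 8 + 0 + 2 = 28

28


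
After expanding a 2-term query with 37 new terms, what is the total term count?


Original terms: 2
Expansion terms: 37
Total = 2 + 37 = 39

39


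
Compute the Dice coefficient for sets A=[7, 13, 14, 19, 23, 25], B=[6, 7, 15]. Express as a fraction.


A intersect B = [7]
|A intersect B| = 1
|A| = 6, |B| = 3
Dice = 2*1 / (6+3)
= 2 / 9 = 2/9

2/9


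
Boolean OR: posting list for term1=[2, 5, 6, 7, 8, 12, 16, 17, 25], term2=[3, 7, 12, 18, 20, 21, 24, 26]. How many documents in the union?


Boolean OR: find union of posting lists
term1 docs: [2, 5, 6, 7, 8, 12, 16, 17, 25]
term2 docs: [3, 7, 12, 18, 20, 21, 24, 26]
Union: [2, 3, 5, 6, 7, 8, 12, 16, 17, 18, 20, 21, 24, 25, 26]
|union| = 15

15


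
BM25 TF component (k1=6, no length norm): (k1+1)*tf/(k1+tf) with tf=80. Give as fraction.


BM25 TF component = (k1+1)*tf / (k1+tf)
k1 = 6, tf = 80
Numerator = (6+1)*80 = 560
Denominator = 6 + 80 = 86
= 560/86 = 280/43

280/43


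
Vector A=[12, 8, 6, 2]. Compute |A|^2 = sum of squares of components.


|A|^2 = sum of squared components
A[0]^2 = 12^2 = 144
A[1]^2 = 8^2 = 64
A[2]^2 = 6^2 = 36
A[3]^2 = 2^2 = 4
Sum = 144 + 64 + 36 + 4 = 248

248


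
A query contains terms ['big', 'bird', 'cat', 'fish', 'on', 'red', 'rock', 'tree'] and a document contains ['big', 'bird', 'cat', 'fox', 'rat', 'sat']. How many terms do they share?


Query terms: ['big', 'bird', 'cat', 'fish', 'on', 'red', 'rock', 'tree']
Document terms: ['big', 'bird', 'cat', 'fox', 'rat', 'sat']
Common terms: ['big', 'bird', 'cat']
Overlap count = 3

3


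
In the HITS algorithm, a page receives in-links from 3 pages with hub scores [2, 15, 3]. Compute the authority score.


Authority = sum of hub scores of in-linkers
In-link 1: hub score = 2
In-link 2: hub score = 15
In-link 3: hub score = 3
Authority = 2 + 15 + 3 = 20

20


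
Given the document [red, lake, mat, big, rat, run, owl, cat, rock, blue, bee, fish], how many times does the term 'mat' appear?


Document has 12 words
Scanning for 'mat':
Found at positions: [2]
Count = 1

1


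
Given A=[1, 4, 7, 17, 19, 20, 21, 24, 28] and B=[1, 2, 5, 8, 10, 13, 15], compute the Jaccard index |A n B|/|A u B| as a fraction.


A intersect B = [1]
|A intersect B| = 1
A union B = [1, 2, 4, 5, 7, 8, 10, 13, 15, 17, 19, 20, 21, 24, 28]
|A union B| = 15
Jaccard = 1/15 = 1/15

1/15


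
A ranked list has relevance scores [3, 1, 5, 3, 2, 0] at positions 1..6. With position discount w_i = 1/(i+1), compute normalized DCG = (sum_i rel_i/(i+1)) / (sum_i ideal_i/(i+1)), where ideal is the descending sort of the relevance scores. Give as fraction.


Position discount weights w_i = 1/(i+1) for i=1..6:
Weights = [1/2, 1/3, 1/4, 1/5, 1/6, 1/7]
Actual relevance: [3, 1, 5, 3, 2, 0]
DCG = 3/2 + 1/3 + 5/4 + 3/5 + 2/6 + 0/7 = 241/60
Ideal relevance (sorted desc): [5, 3, 3, 2, 1, 0]
Ideal DCG = 5/2 + 3/3 + 3/4 + 2/5 + 1/6 + 0/7 = 289/60
nDCG = DCG / ideal_DCG = 241/60 / 289/60 = 241/289

241/289


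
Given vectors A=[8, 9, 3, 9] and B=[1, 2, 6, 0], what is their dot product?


Dot product = sum of element-wise products
A[0]*B[0] = 8*1 = 8
A[1]*B[1] = 9*2 = 18
A[2]*B[2] = 3*6 = 18
A[3]*B[3] = 9*0 = 0
Sum = 8 + 18 + 18 + 0 = 44

44


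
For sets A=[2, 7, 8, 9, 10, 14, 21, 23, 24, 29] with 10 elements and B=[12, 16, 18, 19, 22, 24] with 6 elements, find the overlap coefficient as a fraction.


A intersect B = [24]
|A intersect B| = 1
min(|A|, |B|) = min(10, 6) = 6
Overlap = 1 / 6 = 1/6

1/6


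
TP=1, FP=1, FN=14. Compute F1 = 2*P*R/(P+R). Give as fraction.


F1 = 2 * P * R / (P + R)
P = TP/(TP+FP) = 1/2 = 1/2
R = TP/(TP+FN) = 1/15 = 1/15
2 * P * R = 2 * 1/2 * 1/15 = 1/15
P + R = 1/2 + 1/15 = 17/30
F1 = 1/15 / 17/30 = 2/17

2/17


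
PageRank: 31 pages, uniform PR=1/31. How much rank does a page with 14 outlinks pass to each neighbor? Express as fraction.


Initial PR = 1/31 = 1/31
Outlinks = 14
Contribution per link = PR / outlinks
= 1/31 / 14
= 1/434

1/434


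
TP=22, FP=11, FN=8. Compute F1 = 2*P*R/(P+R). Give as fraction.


F1 = 2 * P * R / (P + R)
P = TP/(TP+FP) = 22/33 = 2/3
R = TP/(TP+FN) = 22/30 = 11/15
2 * P * R = 2 * 2/3 * 11/15 = 44/45
P + R = 2/3 + 11/15 = 7/5
F1 = 44/45 / 7/5 = 44/63

44/63


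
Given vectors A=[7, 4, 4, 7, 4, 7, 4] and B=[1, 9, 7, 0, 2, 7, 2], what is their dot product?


Dot product = sum of element-wise products
A[0]*B[0] = 7*1 = 7
A[1]*B[1] = 4*9 = 36
A[2]*B[2] = 4*7 = 28
A[3]*B[3] = 7*0 = 0
A[4]*B[4] = 4*2 = 8
A[5]*B[5] = 7*7 = 49
A[6]*B[6] = 4*2 = 8
Sum = 7 + 36 + 28 + 0 + 8 + 49 + 8 = 136

136


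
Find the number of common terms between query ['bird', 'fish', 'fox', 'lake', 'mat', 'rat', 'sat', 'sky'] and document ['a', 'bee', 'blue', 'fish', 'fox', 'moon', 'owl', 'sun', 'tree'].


Query terms: ['bird', 'fish', 'fox', 'lake', 'mat', 'rat', 'sat', 'sky']
Document terms: ['a', 'bee', 'blue', 'fish', 'fox', 'moon', 'owl', 'sun', 'tree']
Common terms: ['fish', 'fox']
Overlap count = 2

2


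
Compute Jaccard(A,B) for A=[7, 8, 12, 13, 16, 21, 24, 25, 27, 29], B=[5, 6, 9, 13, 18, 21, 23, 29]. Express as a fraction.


A intersect B = [13, 21, 29]
|A intersect B| = 3
A union B = [5, 6, 7, 8, 9, 12, 13, 16, 18, 21, 23, 24, 25, 27, 29]
|A union B| = 15
Jaccard = 3/15 = 1/5

1/5
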